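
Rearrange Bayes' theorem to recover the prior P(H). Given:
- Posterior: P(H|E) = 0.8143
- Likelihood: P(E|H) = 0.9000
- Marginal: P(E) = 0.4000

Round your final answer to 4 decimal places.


From Bayes' theorem: P(H|E) = P(E|H) × P(H) / P(E)

Rearranging for P(H):
P(H) = P(H|E) × P(E) / P(E|H)
     = 0.8143 × 0.4000 / 0.9000
     = 0.32572000 / 0.9000
     = 0.3619


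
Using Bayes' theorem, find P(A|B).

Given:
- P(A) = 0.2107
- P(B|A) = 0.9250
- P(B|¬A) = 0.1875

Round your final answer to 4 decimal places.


Bayes' theorem: P(A|B) = P(B|A) × P(A) / P(B)

Step 1: Calculate P(B) using law of total probability
P(B) = P(B|A)P(A) + P(B|¬A)P(¬A)
     = 0.9250 × 0.2107 + 0.1875 × 0.7893
     = 0.19489750 + 0.14799375
     = 0.34289125

Step 2: Apply Bayes' theorem
P(A|B) = P(B|A) × P(A) / P(B)
       = 0.19489750 / 0.34289125
       = 0.5684


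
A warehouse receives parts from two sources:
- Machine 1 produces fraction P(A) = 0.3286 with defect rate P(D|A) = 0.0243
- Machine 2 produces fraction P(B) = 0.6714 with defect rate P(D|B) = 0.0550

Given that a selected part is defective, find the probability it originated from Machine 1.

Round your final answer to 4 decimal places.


Let A = from Machine 1, D = defective

Given:
- P(A) = 0.3286, P(B) = 0.6714
- P(D|A) = 0.0243, P(D|B) = 0.0550

Step 1: Find P(D)
P(D) = P(D|A)P(A) + P(D|B)P(B)
     = 0.0243 × 0.3286 + 0.0550 × 0.6714
     = 0.00798498 + 0.03692700
     = 0.04491198

Step 2: Apply Bayes' theorem
P(A|D) = P(D|A)P(A) / P(D)
       = 0.00798498 / 0.04491198
       = 0.1778


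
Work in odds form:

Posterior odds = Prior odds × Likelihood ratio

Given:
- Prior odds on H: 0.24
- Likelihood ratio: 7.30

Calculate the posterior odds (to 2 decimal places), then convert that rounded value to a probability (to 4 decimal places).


Step 1: Calculate posterior odds
Posterior odds = Prior odds × LR
               = 0.24 × 7.30
               = 1.75

Step 2: Convert to probability
P(H|E) = Posterior odds / (1 + Posterior odds)
       = 1.75 / (1 + 1.75)
       = 1.75 / 2.75
       = 0.6364

The evidence increased P(H) from 0.1935 to 0.6364.


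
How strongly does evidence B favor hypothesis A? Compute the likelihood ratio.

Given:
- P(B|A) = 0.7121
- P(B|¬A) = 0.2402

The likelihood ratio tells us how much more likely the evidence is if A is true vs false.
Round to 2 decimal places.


Likelihood Ratio (LR) = P(B|A) / P(B|¬A)

LR = 0.7121 / 0.2402
   = 2.96

The evidence is 2.96 times more likely if A is true than if A is false.
Since LR > 1, the evidence supports A over ¬A.


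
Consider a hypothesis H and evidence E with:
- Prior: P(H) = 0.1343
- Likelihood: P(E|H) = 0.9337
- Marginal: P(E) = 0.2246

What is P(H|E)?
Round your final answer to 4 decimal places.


Using Bayes' theorem:

P(H|E) = P(E|H) × P(H) / P(E)
       = 0.9337 × 0.1343 / 0.2246
       = 0.12539591 / 0.2246
       = 0.5583

The evidence strengthens our belief in H.
Prior: 0.1343 → Posterior: 0.5583


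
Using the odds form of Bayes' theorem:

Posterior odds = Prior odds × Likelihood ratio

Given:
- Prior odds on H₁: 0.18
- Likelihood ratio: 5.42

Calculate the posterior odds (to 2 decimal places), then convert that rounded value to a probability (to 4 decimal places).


Step 1: Calculate posterior odds
Posterior odds = Prior odds × LR
               = 0.18 × 5.42
               = 0.98

Step 2: Convert to probability
P(H₁|E) = Posterior odds / (1 + Posterior odds)
       = 0.98 / (1 + 0.98)
       = 0.98 / 1.98
       = 0.4949

The evidence increased P(H₁) from 0.1525 to 0.4949.


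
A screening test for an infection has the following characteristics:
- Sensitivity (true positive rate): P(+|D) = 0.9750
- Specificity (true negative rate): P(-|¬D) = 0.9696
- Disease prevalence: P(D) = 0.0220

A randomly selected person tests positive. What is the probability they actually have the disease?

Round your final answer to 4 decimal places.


Let D = has disease, + = positive test

Given:
- P(D) = 0.0220 (prevalence)
- P(+|D) = 0.9750 (sensitivity)
- P(-|¬D) = 0.9696 (specificity)
- P(+|¬D) = 0.0304 (false positive rate = 1 - specificity)

Step 1: Find P(+)
P(+) = P(+|D)P(D) + P(+|¬D)P(¬D)
     = 0.9750 × 0.0220 + 0.0304 × 0.9780
     = 0.02145000 + 0.02973120
     = 0.05118120

Step 2: Apply Bayes' theorem for P(D|+)
P(D|+) = P(+|D)P(D) / P(+)
       = 0.02145000 / 0.05118120
       = 0.4191


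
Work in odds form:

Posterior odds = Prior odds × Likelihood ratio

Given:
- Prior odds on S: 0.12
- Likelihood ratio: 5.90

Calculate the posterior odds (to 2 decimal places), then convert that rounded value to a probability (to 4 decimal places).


Step 1: Calculate posterior odds
Posterior odds = Prior odds × LR
               = 0.12 × 5.90
               = 0.71

Step 2: Convert to probability
P(S|E) = Posterior odds / (1 + Posterior odds)
       = 0.71 / (1 + 0.71)
       = 0.71 / 1.71
       = 0.4152

The evidence increased P(S) from 0.1071 to 0.4152.


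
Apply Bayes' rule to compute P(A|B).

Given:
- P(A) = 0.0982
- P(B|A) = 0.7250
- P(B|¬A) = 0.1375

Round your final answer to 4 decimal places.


Bayes' theorem: P(A|B) = P(B|A) × P(A) / P(B)

Step 1: Calculate P(B) using law of total probability
P(B) = P(B|A)P(A) + P(B|¬A)P(¬A)
     = 0.7250 × 0.0982 + 0.1375 × 0.9018
     = 0.07119500 + 0.12399750
     = 0.19519250

Step 2: Apply Bayes' theorem
P(A|B) = P(B|A) × P(A) / P(B)
       = 0.07119500 / 0.19519250
       = 0.3647


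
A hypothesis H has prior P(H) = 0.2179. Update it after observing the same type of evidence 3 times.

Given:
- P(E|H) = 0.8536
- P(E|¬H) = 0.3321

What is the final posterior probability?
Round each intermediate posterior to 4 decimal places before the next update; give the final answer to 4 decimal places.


Sequential Bayesian updating:

Initial prior: P(H) = 0.2179

Update 1:
  P(E) = 0.8536 × 0.2179 + 0.3321 × 0.7821 = 0.18599944 + 0.25973541 = 0.44573485
  P(H|E) = 0.18599944 / 0.44573485 = 0.4173

Update 2:
  P(E) = 0.8536 × 0.4173 + 0.3321 × 0.5827 = 0.35620728 + 0.19351467 = 0.54972195
  P(H|E) = 0.35620728 / 0.54972195 = 0.6480

Update 3:
  P(E) = 0.8536 × 0.6480 + 0.3321 × 0.3520 = 0.55313280 + 0.11689920 = 0.67003200
  P(H|E) = 0.55313280 / 0.67003200 = 0.8255

Final posterior: 0.8255


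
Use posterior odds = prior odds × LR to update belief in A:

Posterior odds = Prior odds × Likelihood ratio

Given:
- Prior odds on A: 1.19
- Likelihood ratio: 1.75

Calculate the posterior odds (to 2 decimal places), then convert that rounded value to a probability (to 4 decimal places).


Step 1: Calculate posterior odds
Posterior odds = Prior odds × LR
               = 1.19 × 1.75
               = 2.08

Step 2: Convert to probability
P(A|E) = Posterior odds / (1 + Posterior odds)
       = 2.08 / (1 + 2.08)
       = 2.08 / 3.08
       = 0.6753

The evidence increased P(A) from 0.5434 to 0.6753.


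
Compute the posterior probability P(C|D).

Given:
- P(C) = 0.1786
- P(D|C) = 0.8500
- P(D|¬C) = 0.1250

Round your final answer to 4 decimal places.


Bayes' theorem: P(C|D) = P(D|C) × P(C) / P(D)

Step 1: Calculate P(D) using law of total probability
P(D) = P(D|C)P(C) + P(D|¬C)P(¬C)
     = 0.8500 × 0.1786 + 0.1250 × 0.8214
     = 0.15181000 + 0.10267500
     = 0.25448500

Step 2: Apply Bayes' theorem
P(C|D) = P(D|C) × P(C) / P(D)
       = 0.15181000 / 0.25448500
       = 0.5965


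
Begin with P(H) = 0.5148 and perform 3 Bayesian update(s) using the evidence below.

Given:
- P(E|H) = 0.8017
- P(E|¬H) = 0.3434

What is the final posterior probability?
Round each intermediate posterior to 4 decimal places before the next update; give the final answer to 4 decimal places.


Sequential Bayesian updating:

Initial prior: P(H) = 0.5148

Update 1:
  P(E) = 0.8017 × 0.5148 + 0.3434 × 0.4852 = 0.41271516 + 0.16661768 = 0.57933284
  P(H|E) = 0.41271516 / 0.57933284 = 0.7124

Update 2:
  P(E) = 0.8017 × 0.7124 + 0.3434 × 0.2876 = 0.57113108 + 0.09876184 = 0.66989292
  P(H|E) = 0.57113108 / 0.66989292 = 0.8526

Update 3:
  P(E) = 0.8017 × 0.8526 + 0.3434 × 0.1474 = 0.68352942 + 0.05061716 = 0.73414658
  P(H|E) = 0.68352942 / 0.73414658 = 0.9311

Final posterior: 0.9311


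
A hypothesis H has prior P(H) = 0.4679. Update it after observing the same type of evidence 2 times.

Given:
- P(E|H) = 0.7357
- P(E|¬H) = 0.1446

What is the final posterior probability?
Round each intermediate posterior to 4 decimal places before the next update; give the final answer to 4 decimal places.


Sequential Bayesian updating:

Initial prior: P(H) = 0.4679

Update 1:
  P(E) = 0.7357 × 0.4679 + 0.1446 × 0.5321 = 0.34423403 + 0.07694166 = 0.42117569
  P(H|E) = 0.34423403 / 0.42117569 = 0.8173

Update 2:
  P(E) = 0.7357 × 0.8173 + 0.1446 × 0.1827 = 0.60128761 + 0.02641842 = 0.62770603
  P(H|E) = 0.60128761 / 0.62770603 = 0.9579

Final posterior: 0.9579


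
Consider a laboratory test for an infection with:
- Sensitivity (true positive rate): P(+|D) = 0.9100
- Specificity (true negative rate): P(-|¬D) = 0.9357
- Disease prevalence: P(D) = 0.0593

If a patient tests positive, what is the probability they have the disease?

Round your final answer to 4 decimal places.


Let D = has disease, + = positive test

Given:
- P(D) = 0.0593 (prevalence)
- P(+|D) = 0.9100 (sensitivity)
- P(-|¬D) = 0.9357 (specificity)
- P(+|¬D) = 0.0643 (false positive rate = 1 - specificity)

Step 1: Find P(+)
P(+) = P(+|D)P(D) + P(+|¬D)P(¬D)
     = 0.9100 × 0.0593 + 0.0643 × 0.9407
     = 0.05396300 + 0.06048701
     = 0.11445001

Step 2: Apply Bayes' theorem for P(D|+)
P(D|+) = P(+|D)P(D) / P(+)
       = 0.05396300 / 0.11445001
       = 0.4715


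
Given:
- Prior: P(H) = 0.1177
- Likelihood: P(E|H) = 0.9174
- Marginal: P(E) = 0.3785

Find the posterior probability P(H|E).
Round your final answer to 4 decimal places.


Using Bayes' theorem:

P(H|E) = P(E|H) × P(H) / P(E)
       = 0.9174 × 0.1177 / 0.3785
       = 0.10797798 / 0.3785
       = 0.2853

The evidence strengthens our belief in H.
Prior: 0.1177 → Posterior: 0.2853


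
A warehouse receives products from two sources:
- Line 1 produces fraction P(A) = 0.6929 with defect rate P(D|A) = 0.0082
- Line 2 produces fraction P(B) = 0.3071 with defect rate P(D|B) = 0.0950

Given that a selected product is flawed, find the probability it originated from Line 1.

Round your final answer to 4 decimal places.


Let A = from Line 1, D = flawed

Given:
- P(A) = 0.6929, P(B) = 0.3071
- P(D|A) = 0.0082, P(D|B) = 0.0950

Step 1: Find P(D)
P(D) = P(D|A)P(A) + P(D|B)P(B)
     = 0.0082 × 0.6929 + 0.0950 × 0.3071
     = 0.00568178 + 0.02917450
     = 0.03485628

Step 2: Apply Bayes' theorem
P(A|D) = P(D|A)P(A) / P(D)
       = 0.00568178 / 0.03485628
       = 0.1630


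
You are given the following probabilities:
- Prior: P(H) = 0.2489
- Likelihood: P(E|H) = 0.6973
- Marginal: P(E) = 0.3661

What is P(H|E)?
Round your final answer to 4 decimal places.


Using Bayes' theorem:

P(H|E) = P(E|H) × P(H) / P(E)
       = 0.6973 × 0.2489 / 0.3661
       = 0.17355797 / 0.3661
       = 0.4741

The evidence strengthens our belief in H.
Prior: 0.2489 → Posterior: 0.4741


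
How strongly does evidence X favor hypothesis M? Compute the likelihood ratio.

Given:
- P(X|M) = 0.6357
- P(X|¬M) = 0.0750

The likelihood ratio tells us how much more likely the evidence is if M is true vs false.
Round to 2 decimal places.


Likelihood Ratio (LR) = P(X|M) / P(X|¬M)

LR = 0.6357 / 0.0750
   = 8.48

The evidence is 8.48 times more likely if M is true than if M is false.
LR > 1, so observing X raises the odds in favor of M.


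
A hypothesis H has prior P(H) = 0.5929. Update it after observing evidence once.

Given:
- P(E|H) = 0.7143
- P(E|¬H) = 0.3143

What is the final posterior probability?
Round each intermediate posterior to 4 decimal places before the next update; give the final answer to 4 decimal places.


Sequential Bayesian updating:

Initial prior: P(H) = 0.5929

Update 1:
  P(E) = 0.7143 × 0.5929 + 0.3143 × 0.4071 = 0.42350847 + 0.12795153 = 0.55146000
  P(H|E) = 0.42350847 / 0.55146000 = 0.7680

Final posterior: 0.7680


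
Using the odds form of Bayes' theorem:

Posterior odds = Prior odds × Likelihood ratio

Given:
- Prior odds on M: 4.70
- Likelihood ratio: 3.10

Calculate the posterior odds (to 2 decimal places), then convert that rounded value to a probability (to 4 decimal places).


Step 1: Calculate posterior odds
Posterior odds = Prior odds × LR
               = 4.70 × 3.10
               = 14.57

Step 2: Convert to probability
P(M|E) = Posterior odds / (1 + Posterior odds)
       = 14.57 / (1 + 14.57)
       = 14.57 / 15.57
       = 0.9358

The evidence increased P(M) from 0.8246 to 0.9358.


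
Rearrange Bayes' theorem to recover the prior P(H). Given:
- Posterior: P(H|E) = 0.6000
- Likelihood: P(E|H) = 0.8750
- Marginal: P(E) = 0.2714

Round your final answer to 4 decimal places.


From Bayes' theorem: P(H|E) = P(E|H) × P(H) / P(E)

Rearranging for P(H):
P(H) = P(H|E) × P(E) / P(E|H)
     = 0.6000 × 0.2714 / 0.8750
     = 0.16284000 / 0.8750
     = 0.1861


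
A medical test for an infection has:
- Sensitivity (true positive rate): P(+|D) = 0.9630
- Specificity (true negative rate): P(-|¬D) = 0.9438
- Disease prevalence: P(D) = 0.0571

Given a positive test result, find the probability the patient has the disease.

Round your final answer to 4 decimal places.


Let D = has disease, + = positive test

Given:
- P(D) = 0.0571 (prevalence)
- P(+|D) = 0.9630 (sensitivity)
- P(-|¬D) = 0.9438 (specificity)
- P(+|¬D) = 0.0562 (false positive rate = 1 - specificity)

Step 1: Find P(+)
P(+) = P(+|D)P(D) + P(+|¬D)P(¬D)
     = 0.9630 × 0.0571 + 0.0562 × 0.9429
     = 0.05498730 + 0.05299098
     = 0.10797828

Step 2: Apply Bayes' theorem for P(D|+)
P(D|+) = P(+|D)P(D) / P(+)
       = 0.05498730 / 0.10797828
       = 0.5092


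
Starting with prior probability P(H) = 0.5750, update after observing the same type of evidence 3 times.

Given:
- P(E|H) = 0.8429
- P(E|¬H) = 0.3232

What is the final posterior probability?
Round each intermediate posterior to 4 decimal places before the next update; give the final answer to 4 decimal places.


Sequential Bayesian updating:

Initial prior: P(H) = 0.5750

Update 1:
  P(E) = 0.8429 × 0.5750 + 0.3232 × 0.4250 = 0.48466750 + 0.13736000 = 0.62202750
  P(H|E) = 0.48466750 / 0.62202750 = 0.7792

Update 2:
  P(E) = 0.8429 × 0.7792 + 0.3232 × 0.2208 = 0.65678768 + 0.07136256 = 0.72815024
  P(H|E) = 0.65678768 / 0.72815024 = 0.9020

Update 3:
  P(E) = 0.8429 × 0.9020 + 0.3232 × 0.0980 = 0.76029580 + 0.03167360 = 0.79196940
  P(H|E) = 0.76029580 / 0.79196940 = 0.9600

Final posterior: 0.9600


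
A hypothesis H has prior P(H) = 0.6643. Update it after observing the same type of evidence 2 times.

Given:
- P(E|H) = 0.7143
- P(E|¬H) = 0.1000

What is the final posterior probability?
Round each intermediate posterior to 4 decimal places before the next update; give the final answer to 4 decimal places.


Sequential Bayesian updating:

Initial prior: P(H) = 0.6643

Update 1:
  P(E) = 0.7143 × 0.6643 + 0.1000 × 0.3357 = 0.47450949 + 0.03357000 = 0.50807949
  P(H|E) = 0.47450949 / 0.50807949 = 0.9339

Update 2:
  P(E) = 0.7143 × 0.9339 + 0.1000 × 0.0661 = 0.66708477 + 0.00661000 = 0.67369477
  P(H|E) = 0.66708477 / 0.67369477 = 0.9902

Final posterior: 0.9902


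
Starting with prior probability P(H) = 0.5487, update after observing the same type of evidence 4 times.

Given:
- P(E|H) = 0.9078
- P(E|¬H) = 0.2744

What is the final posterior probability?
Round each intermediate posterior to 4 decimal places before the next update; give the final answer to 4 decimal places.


Sequential Bayesian updating:

Initial prior: P(H) = 0.5487

Update 1:
  P(E) = 0.9078 × 0.5487 + 0.2744 × 0.4513 = 0.49810986 + 0.12383672 = 0.62194658
  P(H|E) = 0.49810986 / 0.62194658 = 0.8009

Update 2:
  P(E) = 0.9078 × 0.8009 + 0.2744 × 0.1991 = 0.72705702 + 0.05463304 = 0.78169006
  P(H|E) = 0.72705702 / 0.78169006 = 0.9301

Update 3:
  P(E) = 0.9078 × 0.9301 + 0.2744 × 0.0699 = 0.84434478 + 0.01918056 = 0.86352534
  P(H|E) = 0.84434478 / 0.86352534 = 0.9778

Update 4:
  P(E) = 0.9078 × 0.9778 + 0.2744 × 0.0222 = 0.88764684 + 0.00609168 = 0.89373852
  P(H|E) = 0.88764684 / 0.89373852 = 0.9932

Final posterior: 0.9932


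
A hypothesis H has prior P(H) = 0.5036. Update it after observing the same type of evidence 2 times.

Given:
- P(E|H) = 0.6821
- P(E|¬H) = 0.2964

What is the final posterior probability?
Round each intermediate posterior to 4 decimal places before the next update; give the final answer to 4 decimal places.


Sequential Bayesian updating:

Initial prior: P(H) = 0.5036

Update 1:
  P(E) = 0.6821 × 0.5036 + 0.2964 × 0.4964 = 0.34350556 + 0.14713296 = 0.49063852
  P(H|E) = 0.34350556 / 0.49063852 = 0.7001

Update 2:
  P(E) = 0.6821 × 0.7001 + 0.2964 × 0.2999 = 0.47753821 + 0.08889036 = 0.56642857
  P(H|E) = 0.47753821 / 0.56642857 = 0.8431

Final posterior: 0.8431


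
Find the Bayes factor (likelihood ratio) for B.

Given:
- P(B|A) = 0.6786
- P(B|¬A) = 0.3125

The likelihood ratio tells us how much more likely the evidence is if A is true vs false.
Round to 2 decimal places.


Likelihood Ratio (LR) = P(B|A) / P(B|¬A)

LR = 0.6786 / 0.3125
   = 2.17

The evidence is 2.17 times more likely if A is true than if A is false.
Because LR exceeds 1, B is evidence for A.


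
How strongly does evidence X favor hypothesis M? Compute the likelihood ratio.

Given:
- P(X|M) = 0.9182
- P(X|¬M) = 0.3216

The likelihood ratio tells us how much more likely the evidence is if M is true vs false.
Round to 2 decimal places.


Likelihood Ratio (LR) = P(X|M) / P(X|¬M)

LR = 0.9182 / 0.3216
   = 2.86

The evidence is 2.86 times more likely if M is true than if M is false.
Because LR exceeds 1, X is evidence for M.


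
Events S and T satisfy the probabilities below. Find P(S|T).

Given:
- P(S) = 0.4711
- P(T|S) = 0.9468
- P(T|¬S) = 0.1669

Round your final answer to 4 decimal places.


Bayes' theorem: P(S|T) = P(T|S) × P(S) / P(T)

Step 1: Calculate P(T) using law of total probability
P(T) = P(T|S)P(S) + P(T|¬S)P(¬S)
     = 0.9468 × 0.4711 + 0.1669 × 0.5289
     = 0.44603748 + 0.08827341
     = 0.53431089

Step 2: Apply Bayes' theorem
P(S|T) = P(T|S) × P(S) / P(T)
       = 0.44603748 / 0.53431089
       = 0.8348


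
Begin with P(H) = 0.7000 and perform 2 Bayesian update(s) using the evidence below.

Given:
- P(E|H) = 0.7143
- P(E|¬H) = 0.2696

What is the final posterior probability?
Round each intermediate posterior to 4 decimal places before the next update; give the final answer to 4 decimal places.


Sequential Bayesian updating:

Initial prior: P(H) = 0.7000

Update 1:
  P(E) = 0.7143 × 0.7000 + 0.2696 × 0.3000 = 0.50001000 + 0.08088000 = 0.58089000
  P(H|E) = 0.50001000 / 0.58089000 = 0.8608

Update 2:
  P(E) = 0.7143 × 0.8608 + 0.2696 × 0.1392 = 0.61486944 + 0.03752832 = 0.65239776
  P(H|E) = 0.61486944 / 0.65239776 = 0.9425

Final posterior: 0.9425


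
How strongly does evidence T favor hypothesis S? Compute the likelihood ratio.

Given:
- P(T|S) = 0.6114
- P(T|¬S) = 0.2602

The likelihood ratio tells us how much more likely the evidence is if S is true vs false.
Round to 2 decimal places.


Likelihood Ratio (LR) = P(T|S) / P(T|¬S)

LR = 0.6114 / 0.2602
   = 2.35

The evidence is 2.35 times more likely if S is true than if S is false.
Since LR > 1, the evidence supports S over ¬S.


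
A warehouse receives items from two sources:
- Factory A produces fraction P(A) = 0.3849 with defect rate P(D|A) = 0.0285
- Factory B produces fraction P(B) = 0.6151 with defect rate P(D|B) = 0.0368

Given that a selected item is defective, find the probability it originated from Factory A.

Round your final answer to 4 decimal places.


Let A = from Factory A, D = defective

Given:
- P(A) = 0.3849, P(B) = 0.6151
- P(D|A) = 0.0285, P(D|B) = 0.0368

Step 1: Find P(D)
P(D) = P(D|A)P(A) + P(D|B)P(B)
     = 0.0285 × 0.3849 + 0.0368 × 0.6151
     = 0.01096965 + 0.02263568
     = 0.03360533

Step 2: Apply Bayes' theorem
P(A|D) = P(D|A)P(A) / P(D)
       = 0.01096965 / 0.03360533
       = 0.3264


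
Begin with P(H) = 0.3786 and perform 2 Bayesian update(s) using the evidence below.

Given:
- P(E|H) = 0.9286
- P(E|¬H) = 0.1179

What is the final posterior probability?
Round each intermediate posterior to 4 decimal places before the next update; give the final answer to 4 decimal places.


Sequential Bayesian updating:

Initial prior: P(H) = 0.3786

Update 1:
  P(E) = 0.9286 × 0.3786 + 0.1179 × 0.6214 = 0.35156796 + 0.07326306 = 0.42483102
  P(H|E) = 0.35156796 / 0.42483102 = 0.8275

Update 2:
  P(E) = 0.9286 × 0.8275 + 0.1179 × 0.1725 = 0.76841650 + 0.02033775 = 0.78875425
  P(H|E) = 0.76841650 / 0.78875425 = 0.9742

Final posterior: 0.9742


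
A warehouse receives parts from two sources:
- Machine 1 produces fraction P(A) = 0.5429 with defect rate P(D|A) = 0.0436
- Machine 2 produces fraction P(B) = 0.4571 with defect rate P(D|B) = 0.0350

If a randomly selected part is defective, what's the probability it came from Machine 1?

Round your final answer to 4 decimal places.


Let A = from Machine 1, D = defective

Given:
- P(A) = 0.5429, P(B) = 0.4571
- P(D|A) = 0.0436, P(D|B) = 0.0350

Step 1: Find P(D)
P(D) = P(D|A)P(A) + P(D|B)P(B)
     = 0.0436 × 0.5429 + 0.0350 × 0.4571
     = 0.02367044 + 0.01599850
     = 0.03966894

Step 2: Apply Bayes' theorem
P(A|D) = P(D|A)P(A) / P(D)
       = 0.02367044 / 0.03966894
       = 0.5967


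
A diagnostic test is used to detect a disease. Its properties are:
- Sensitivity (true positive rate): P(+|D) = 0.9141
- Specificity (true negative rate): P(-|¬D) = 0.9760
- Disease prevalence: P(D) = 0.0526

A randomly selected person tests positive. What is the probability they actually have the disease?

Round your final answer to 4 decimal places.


Let D = has disease, + = positive test

Given:
- P(D) = 0.0526 (prevalence)
- P(+|D) = 0.9141 (sensitivity)
- P(-|¬D) = 0.9760 (specificity)
- P(+|¬D) = 0.0240 (false positive rate = 1 - specificity)

Step 1: Find P(+)
P(+) = P(+|D)P(D) + P(+|¬D)P(¬D)
     = 0.9141 × 0.0526 + 0.0240 × 0.9474
     = 0.04808166 + 0.02273760
     = 0.07081926

Step 2: Apply Bayes' theorem for P(D|+)
P(D|+) = P(+|D)P(D) / P(+)
       = 0.04808166 / 0.07081926
       = 0.6789


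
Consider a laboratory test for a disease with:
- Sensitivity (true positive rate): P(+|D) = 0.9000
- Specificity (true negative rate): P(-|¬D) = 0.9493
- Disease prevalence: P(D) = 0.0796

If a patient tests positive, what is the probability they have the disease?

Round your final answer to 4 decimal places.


Let D = has disease, + = positive test

Given:
- P(D) = 0.0796 (prevalence)
- P(+|D) = 0.9000 (sensitivity)
- P(-|¬D) = 0.9493 (specificity)
- P(+|¬D) = 0.0507 (false positive rate = 1 - specificity)

Step 1: Find P(+)
P(+) = P(+|D)P(D) + P(+|¬D)P(¬D)
     = 0.9000 × 0.0796 + 0.0507 × 0.9204
     = 0.07164000 + 0.04666428
     = 0.11830428

Step 2: Apply Bayes' theorem for P(D|+)
P(D|+) = P(+|D)P(D) / P(+)
       = 0.07164000 / 0.11830428
       = 0.6056


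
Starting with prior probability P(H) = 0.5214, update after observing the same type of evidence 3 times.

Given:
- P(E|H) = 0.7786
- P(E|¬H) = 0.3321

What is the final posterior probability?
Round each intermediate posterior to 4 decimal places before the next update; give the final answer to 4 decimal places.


Sequential Bayesian updating:

Initial prior: P(H) = 0.5214

Update 1:
  P(E) = 0.7786 × 0.5214 + 0.3321 × 0.4786 = 0.40596204 + 0.15894306 = 0.56490510
  P(H|E) = 0.40596204 / 0.56490510 = 0.7186

Update 2:
  P(E) = 0.7786 × 0.7186 + 0.3321 × 0.2814 = 0.55950196 + 0.09345294 = 0.65295490
  P(H|E) = 0.55950196 / 0.65295490 = 0.8569

Update 3:
  P(E) = 0.7786 × 0.8569 + 0.3321 × 0.1431 = 0.66718234 + 0.04752351 = 0.71470585
  P(H|E) = 0.66718234 / 0.71470585 = 0.9335

Final posterior: 0.9335


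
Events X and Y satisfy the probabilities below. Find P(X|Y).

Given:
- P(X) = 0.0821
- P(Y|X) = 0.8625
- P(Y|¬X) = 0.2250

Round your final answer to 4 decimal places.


Bayes' theorem: P(X|Y) = P(Y|X) × P(X) / P(Y)

Step 1: Calculate P(Y) using law of total probability
P(Y) = P(Y|X)P(X) + P(Y|¬X)P(¬X)
     = 0.8625 × 0.0821 + 0.2250 × 0.9179
     = 0.07081125 + 0.20652750
     = 0.27733875

Step 2: Apply Bayes' theorem
P(X|Y) = P(Y|X) × P(X) / P(Y)
       = 0.07081125 / 0.27733875
       = 0.2553


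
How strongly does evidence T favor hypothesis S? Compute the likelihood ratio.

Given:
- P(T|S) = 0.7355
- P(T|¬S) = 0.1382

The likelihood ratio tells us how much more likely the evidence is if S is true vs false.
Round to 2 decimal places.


Likelihood Ratio (LR) = P(T|S) / P(T|¬S)

LR = 0.7355 / 0.1382
   = 5.32

The evidence is 5.32 times more likely if S is true than if S is false.
Since LR > 1, the evidence supports S over ¬S.


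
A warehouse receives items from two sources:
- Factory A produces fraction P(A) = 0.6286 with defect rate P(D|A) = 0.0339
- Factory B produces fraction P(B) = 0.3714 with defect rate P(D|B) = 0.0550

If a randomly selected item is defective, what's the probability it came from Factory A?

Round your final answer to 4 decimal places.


Let A = from Factory A, D = defective

Given:
- P(A) = 0.6286, P(B) = 0.3714
- P(D|A) = 0.0339, P(D|B) = 0.0550

Step 1: Find P(D)
P(D) = P(D|A)P(A) + P(D|B)P(B)
     = 0.0339 × 0.6286 + 0.0550 × 0.3714
     = 0.02130954 + 0.02042700
     = 0.04173654

Step 2: Apply Bayes' theorem
P(A|D) = P(D|A)P(A) / P(D)
       = 0.02130954 / 0.04173654
       = 0.5106


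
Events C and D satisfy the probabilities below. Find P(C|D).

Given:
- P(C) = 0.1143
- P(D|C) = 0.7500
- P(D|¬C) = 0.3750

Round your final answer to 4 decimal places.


Bayes' theorem: P(C|D) = P(D|C) × P(C) / P(D)

Step 1: Calculate P(D) using law of total probability
P(D) = P(D|C)P(C) + P(D|¬C)P(¬C)
     = 0.7500 × 0.1143 + 0.3750 × 0.8857
     = 0.08572500 + 0.33213750
     = 0.41786250

Step 2: Apply Bayes' theorem
P(C|D) = P(D|C) × P(C) / P(D)
       = 0.08572500 / 0.41786250
       = 0.2052


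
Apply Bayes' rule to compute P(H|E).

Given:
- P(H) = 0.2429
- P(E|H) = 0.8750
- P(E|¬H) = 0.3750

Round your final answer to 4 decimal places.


Bayes' theorem: P(H|E) = P(E|H) × P(H) / P(E)

Step 1: Calculate P(E) using law of total probability
P(E) = P(E|H)P(H) + P(E|¬H)P(¬H)
     = 0.8750 × 0.2429 + 0.3750 × 0.7571
     = 0.21253750 + 0.28391250
     = 0.49645000

Step 2: Apply Bayes' theorem
P(H|E) = P(E|H) × P(H) / P(E)
       = 0.21253750 / 0.49645000
       = 0.4281


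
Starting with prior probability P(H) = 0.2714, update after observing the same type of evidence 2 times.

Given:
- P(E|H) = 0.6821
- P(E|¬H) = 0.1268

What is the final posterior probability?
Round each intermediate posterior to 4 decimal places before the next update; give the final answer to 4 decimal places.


Sequential Bayesian updating:

Initial prior: P(H) = 0.2714

Update 1:
  P(E) = 0.6821 × 0.2714 + 0.1268 × 0.7286 = 0.18512194 + 0.09238648 = 0.27750842
  P(H|E) = 0.18512194 / 0.27750842 = 0.6671

Update 2:
  P(E) = 0.6821 × 0.6671 + 0.1268 × 0.3329 = 0.45502891 + 0.04221172 = 0.49724063
  P(H|E) = 0.45502891 / 0.49724063 = 0.9151

Final posterior: 0.9151


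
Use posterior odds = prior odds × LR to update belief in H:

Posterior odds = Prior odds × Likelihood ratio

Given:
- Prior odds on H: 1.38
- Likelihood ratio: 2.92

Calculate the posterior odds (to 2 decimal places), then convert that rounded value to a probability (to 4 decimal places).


Step 1: Calculate posterior odds
Posterior odds = Prior odds × LR
               = 1.38 × 2.92
               = 4.03

Step 2: Convert to probability
P(H|E) = Posterior odds / (1 + Posterior odds)
       = 4.03 / (1 + 4.03)
       = 4.03 / 5.03
       = 0.8012

The evidence increased P(H) from 0.5798 to 0.8012.


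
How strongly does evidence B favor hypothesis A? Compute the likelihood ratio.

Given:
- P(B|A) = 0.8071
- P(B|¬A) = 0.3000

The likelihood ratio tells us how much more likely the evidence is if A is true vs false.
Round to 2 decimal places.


Likelihood Ratio (LR) = P(B|A) / P(B|¬A)

LR = 0.8071 / 0.3000
   = 2.69

The evidence is 2.69 times more likely if A is true than if A is false.
Since LR > 1, the evidence supports A over ¬A.


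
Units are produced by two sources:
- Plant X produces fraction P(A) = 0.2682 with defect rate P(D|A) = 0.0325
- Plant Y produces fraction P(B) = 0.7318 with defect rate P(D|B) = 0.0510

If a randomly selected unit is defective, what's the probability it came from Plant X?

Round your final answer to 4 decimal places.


Let A = from Plant X, D = defective

Given:
- P(A) = 0.2682, P(B) = 0.7318
- P(D|A) = 0.0325, P(D|B) = 0.0510

Step 1: Find P(D)
P(D) = P(D|A)P(A) + P(D|B)P(B)
     = 0.0325 × 0.2682 + 0.0510 × 0.7318
     = 0.00871650 + 0.03732180
     = 0.04603830

Step 2: Apply Bayes' theorem
P(A|D) = P(D|A)P(A) / P(D)
       = 0.00871650 / 0.04603830
       = 0.1893


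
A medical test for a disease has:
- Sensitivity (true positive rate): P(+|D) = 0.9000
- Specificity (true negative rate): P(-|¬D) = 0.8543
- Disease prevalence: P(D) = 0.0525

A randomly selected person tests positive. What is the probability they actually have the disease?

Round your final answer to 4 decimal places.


Let D = has disease, + = positive test

Given:
- P(D) = 0.0525 (prevalence)
- P(+|D) = 0.9000 (sensitivity)
- P(-|¬D) = 0.8543 (specificity)
- P(+|¬D) = 0.1457 (false positive rate = 1 - specificity)

Step 1: Find P(+)
P(+) = P(+|D)P(D) + P(+|¬D)P(¬D)
     = 0.9000 × 0.0525 + 0.1457 × 0.9475
     = 0.04725000 + 0.13805075
     = 0.18530075

Step 2: Apply Bayes' theorem for P(D|+)
P(D|+) = P(+|D)P(D) / P(+)
       = 0.04725000 / 0.18530075
       = 0.2550


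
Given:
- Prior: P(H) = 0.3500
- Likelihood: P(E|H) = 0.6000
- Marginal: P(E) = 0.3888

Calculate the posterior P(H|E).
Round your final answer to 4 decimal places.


Using Bayes' theorem:

P(H|E) = P(E|H) × P(H) / P(E)
       = 0.6000 × 0.3500 / 0.3888
       = 0.21000000 / 0.3888
       = 0.5401

The evidence strengthens our belief in H.
Prior: 0.3500 → Posterior: 0.5401


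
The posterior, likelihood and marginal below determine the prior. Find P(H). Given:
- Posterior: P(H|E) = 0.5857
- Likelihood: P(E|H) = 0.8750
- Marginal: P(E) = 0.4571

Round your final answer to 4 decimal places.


From Bayes' theorem: P(H|E) = P(E|H) × P(H) / P(E)

Rearranging for P(H):
P(H) = P(H|E) × P(E) / P(E|H)
     = 0.5857 × 0.4571 / 0.8750
     = 0.26772347 / 0.8750
     = 0.3060


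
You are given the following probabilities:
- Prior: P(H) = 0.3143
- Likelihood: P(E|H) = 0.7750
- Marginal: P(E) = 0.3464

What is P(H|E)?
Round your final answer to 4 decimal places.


Using Bayes' theorem:

P(H|E) = P(E|H) × P(H) / P(E)
       = 0.7750 × 0.3143 / 0.3464
       = 0.24358250 / 0.3464
       = 0.7032

The evidence strengthens our belief in H.
Prior: 0.3143 → Posterior: 0.7032


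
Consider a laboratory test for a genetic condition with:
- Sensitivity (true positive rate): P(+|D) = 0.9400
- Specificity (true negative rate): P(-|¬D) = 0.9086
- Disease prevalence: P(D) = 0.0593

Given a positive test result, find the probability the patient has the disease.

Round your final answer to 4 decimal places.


Let D = has disease, + = positive test

Given:
- P(D) = 0.0593 (prevalence)
- P(+|D) = 0.9400 (sensitivity)
- P(-|¬D) = 0.9086 (specificity)
- P(+|¬D) = 0.0914 (false positive rate = 1 - specificity)

Step 1: Find P(+)
P(+) = P(+|D)P(D) + P(+|¬D)P(¬D)
     = 0.9400 × 0.0593 + 0.0914 × 0.9407
     = 0.05574200 + 0.08597998
     = 0.14172198

Step 2: Apply Bayes' theorem for P(D|+)
P(D|+) = P(+|D)P(D) / P(+)
       = 0.05574200 / 0.14172198
       = 0.3933


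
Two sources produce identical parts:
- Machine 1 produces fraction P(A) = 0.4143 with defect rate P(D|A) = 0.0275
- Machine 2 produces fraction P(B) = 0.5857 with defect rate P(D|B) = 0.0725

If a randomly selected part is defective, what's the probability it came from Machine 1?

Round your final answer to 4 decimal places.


Let A = from Machine 1, D = defective

Given:
- P(A) = 0.4143, P(B) = 0.5857
- P(D|A) = 0.0275, P(D|B) = 0.0725

Step 1: Find P(D)
P(D) = P(D|A)P(A) + P(D|B)P(B)
     = 0.0275 × 0.4143 + 0.0725 × 0.5857
     = 0.01139325 + 0.04246325
     = 0.05385650

Step 2: Apply Bayes' theorem
P(A|D) = P(D|A)P(A) / P(D)
       = 0.01139325 / 0.05385650
       = 0.2115


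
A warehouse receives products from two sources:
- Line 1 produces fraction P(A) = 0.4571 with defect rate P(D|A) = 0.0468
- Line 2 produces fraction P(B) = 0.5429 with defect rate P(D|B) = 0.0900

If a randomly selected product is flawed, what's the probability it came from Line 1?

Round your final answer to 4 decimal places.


Let A = from Line 1, D = flawed

Given:
- P(A) = 0.4571, P(B) = 0.5429
- P(D|A) = 0.0468, P(D|B) = 0.0900

Step 1: Find P(D)
P(D) = P(D|A)P(A) + P(D|B)P(B)
     = 0.0468 × 0.4571 + 0.0900 × 0.5429
     = 0.02139228 + 0.04886100
     = 0.07025328

Step 2: Apply Bayes' theorem
P(A|D) = P(D|A)P(A) / P(D)
       = 0.02139228 / 0.07025328
       = 0.3045


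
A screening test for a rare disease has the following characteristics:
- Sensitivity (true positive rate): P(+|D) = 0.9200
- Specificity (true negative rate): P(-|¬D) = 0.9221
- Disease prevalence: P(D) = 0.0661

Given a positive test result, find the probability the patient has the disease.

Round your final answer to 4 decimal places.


Let D = has disease, + = positive test

Given:
- P(D) = 0.0661 (prevalence)
- P(+|D) = 0.9200 (sensitivity)
- P(-|¬D) = 0.9221 (specificity)
- P(+|¬D) = 0.0779 (false positive rate = 1 - specificity)

Step 1: Find P(+)
P(+) = P(+|D)P(D) + P(+|¬D)P(¬D)
     = 0.9200 × 0.0661 + 0.0779 × 0.9339
     = 0.06081200 + 0.07275081
     = 0.13356281

Step 2: Apply Bayes' theorem for P(D|+)
P(D|+) = P(+|D)P(D) / P(+)
       = 0.06081200 / 0.13356281
       = 0.4553


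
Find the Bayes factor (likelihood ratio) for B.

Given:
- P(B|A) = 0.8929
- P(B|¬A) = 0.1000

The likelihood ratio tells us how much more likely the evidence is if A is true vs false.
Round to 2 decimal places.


Likelihood Ratio (LR) = P(B|A) / P(B|¬A)

LR = 0.8929 / 0.1000
   = 8.93

The evidence is 8.93 times more likely if A is true than if A is false.
Since LR > 1, the evidence supports A over ¬A.


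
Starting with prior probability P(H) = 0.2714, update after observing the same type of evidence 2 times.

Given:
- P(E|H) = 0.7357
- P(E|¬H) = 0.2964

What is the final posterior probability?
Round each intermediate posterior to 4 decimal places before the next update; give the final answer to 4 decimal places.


Sequential Bayesian updating:

Initial prior: P(H) = 0.2714

Update 1:
  P(E) = 0.7357 × 0.2714 + 0.2964 × 0.7286 = 0.19966898 + 0.21595704 = 0.41562602
  P(H|E) = 0.19966898 / 0.41562602 = 0.4804

Update 2:
  P(E) = 0.7357 × 0.4804 + 0.2964 × 0.5196 = 0.35343028 + 0.15400944 = 0.50743972
  P(H|E) = 0.35343028 / 0.50743972 = 0.6965

Final posterior: 0.6965


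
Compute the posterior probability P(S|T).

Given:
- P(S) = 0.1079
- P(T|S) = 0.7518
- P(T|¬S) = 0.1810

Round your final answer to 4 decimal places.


Bayes' theorem: P(S|T) = P(T|S) × P(S) / P(T)

Step 1: Calculate P(T) using law of total probability
P(T) = P(T|S)P(S) + P(T|¬S)P(¬S)
     = 0.7518 × 0.1079 + 0.1810 × 0.8921
     = 0.08111922 + 0.16147010
     = 0.24258932

Step 2: Apply Bayes' theorem
P(S|T) = P(T|S) × P(S) / P(T)
       = 0.08111922 / 0.24258932
       = 0.3344


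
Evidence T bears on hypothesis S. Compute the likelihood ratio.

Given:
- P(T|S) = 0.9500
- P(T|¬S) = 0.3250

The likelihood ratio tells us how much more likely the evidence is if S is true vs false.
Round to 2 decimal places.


Likelihood Ratio (LR) = P(T|S) / P(T|¬S)

LR = 0.9500 / 0.3250
   = 2.92

The evidence is 2.92 times more likely if S is true than if S is false.
Since LR > 1, the evidence supports S over ¬S.


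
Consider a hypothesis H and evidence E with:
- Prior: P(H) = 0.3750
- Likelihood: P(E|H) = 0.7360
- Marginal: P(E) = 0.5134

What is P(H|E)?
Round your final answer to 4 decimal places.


Using Bayes' theorem:

P(H|E) = P(E|H) × P(H) / P(E)
       = 0.7360 × 0.3750 / 0.5134
       = 0.27600000 / 0.5134
       = 0.5376

The evidence strengthens our belief in H.
Prior: 0.3750 → Posterior: 0.5376


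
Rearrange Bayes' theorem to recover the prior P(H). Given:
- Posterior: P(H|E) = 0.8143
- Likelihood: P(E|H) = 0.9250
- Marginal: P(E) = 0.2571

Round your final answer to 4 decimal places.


From Bayes' theorem: P(H|E) = P(E|H) × P(H) / P(E)

Rearranging for P(H):
P(H) = P(H|E) × P(E) / P(E|H)
     = 0.8143 × 0.2571 / 0.9250
     = 0.20935653 / 0.9250
     = 0.2263


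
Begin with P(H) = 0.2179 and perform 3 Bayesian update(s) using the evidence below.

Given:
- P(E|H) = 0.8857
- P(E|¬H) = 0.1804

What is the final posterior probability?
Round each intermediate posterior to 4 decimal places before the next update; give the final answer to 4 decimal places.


Sequential Bayesian updating:

Initial prior: P(H) = 0.2179

Update 1:
  P(E) = 0.8857 × 0.2179 + 0.1804 × 0.7821 = 0.19299403 + 0.14109084 = 0.33408487
  P(H|E) = 0.19299403 / 0.33408487 = 0.5777

Update 2:
  P(E) = 0.8857 × 0.5777 + 0.1804 × 0.4223 = 0.51166889 + 0.07618292 = 0.58785181
  P(H|E) = 0.51166889 / 0.58785181 = 0.8704

Update 3:
  P(E) = 0.8857 × 0.8704 + 0.1804 × 0.1296 = 0.77091328 + 0.02337984 = 0.79429312
  P(H|E) = 0.77091328 / 0.79429312 = 0.9706

Final posterior: 0.9706


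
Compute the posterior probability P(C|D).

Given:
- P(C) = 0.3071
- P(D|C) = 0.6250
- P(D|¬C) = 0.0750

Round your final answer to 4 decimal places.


Bayes' theorem: P(C|D) = P(D|C) × P(C) / P(D)

Step 1: Calculate P(D) using law of total probability
P(D) = P(D|C)P(C) + P(D|¬C)P(¬C)
     = 0.6250 × 0.3071 + 0.0750 × 0.6929
     = 0.19193750 + 0.05196750
     = 0.24390500

Step 2: Apply Bayes' theorem
P(C|D) = P(D|C) × P(C) / P(D)
       = 0.19193750 / 0.24390500
       = 0.7869


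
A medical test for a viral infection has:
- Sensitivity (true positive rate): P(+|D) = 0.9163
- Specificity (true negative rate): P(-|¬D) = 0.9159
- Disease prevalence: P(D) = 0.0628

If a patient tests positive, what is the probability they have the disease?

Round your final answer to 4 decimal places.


Let D = has disease, + = positive test

Given:
- P(D) = 0.0628 (prevalence)
- P(+|D) = 0.9163 (sensitivity)
- P(-|¬D) = 0.9159 (specificity)
- P(+|¬D) = 0.0841 (false positive rate = 1 - specificity)

Step 1: Find P(+)
P(+) = P(+|D)P(D) + P(+|¬D)P(¬D)
     = 0.9163 × 0.0628 + 0.0841 × 0.9372
     = 0.05754364 + 0.07881852
     = 0.13636216

Step 2: Apply Bayes' theorem for P(D|+)
P(D|+) = P(+|D)P(D) / P(+)
       = 0.05754364 / 0.13636216
       = 0.4220


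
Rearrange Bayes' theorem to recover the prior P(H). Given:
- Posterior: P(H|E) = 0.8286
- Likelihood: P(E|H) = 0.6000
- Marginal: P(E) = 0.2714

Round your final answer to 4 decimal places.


From Bayes' theorem: P(H|E) = P(E|H) × P(H) / P(E)

Rearranging for P(H):
P(H) = P(H|E) × P(E) / P(E|H)
     = 0.8286 × 0.2714 / 0.6000
     = 0.22488204 / 0.6000
     = 0.3748


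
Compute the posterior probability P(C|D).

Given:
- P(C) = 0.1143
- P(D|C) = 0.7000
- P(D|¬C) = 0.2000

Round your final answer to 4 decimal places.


Bayes' theorem: P(C|D) = P(D|C) × P(C) / P(D)

Step 1: Calculate P(D) using law of total probability
P(D) = P(D|C)P(C) + P(D|¬C)P(¬C)
     = 0.7000 × 0.1143 + 0.2000 × 0.8857
     = 0.08001000 + 0.17714000
     = 0.25715000

Step 2: Apply Bayes' theorem
P(C|D) = P(D|C) × P(C) / P(D)
       = 0.08001000 / 0.25715000
       = 0.3111


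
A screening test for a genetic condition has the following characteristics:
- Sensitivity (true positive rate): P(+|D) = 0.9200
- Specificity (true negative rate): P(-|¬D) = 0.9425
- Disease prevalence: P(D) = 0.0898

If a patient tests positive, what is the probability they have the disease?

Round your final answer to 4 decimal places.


Let D = has disease, + = positive test

Given:
- P(D) = 0.0898 (prevalence)
- P(+|D) = 0.9200 (sensitivity)
- P(-|¬D) = 0.9425 (specificity)
- P(+|¬D) = 0.0575 (false positive rate = 1 - specificity)

Step 1: Find P(+)
P(+) = P(+|D)P(D) + P(+|¬D)P(¬D)
     = 0.9200 × 0.0898 + 0.0575 × 0.9102
     = 0.08261600 + 0.05233650
     = 0.13495250

Step 2: Apply Bayes' theorem for P(D|+)
P(D|+) = P(+|D)P(D) / P(+)
       = 0.08261600 / 0.13495250
       = 0.6122
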